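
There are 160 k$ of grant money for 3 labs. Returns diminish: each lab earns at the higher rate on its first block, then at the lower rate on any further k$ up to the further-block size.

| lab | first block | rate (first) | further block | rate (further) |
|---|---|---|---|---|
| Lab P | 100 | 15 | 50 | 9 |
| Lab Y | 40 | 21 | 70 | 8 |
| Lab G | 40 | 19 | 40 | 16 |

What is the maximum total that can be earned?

Rank every tier by rate: Lab Y/T1 21 > Lab G/T1 19 > Lab G/T2 16 > Lab P/T1 15 > Lab P/T2 9 > Lab Y/T2 8.
Fill Lab Y T1 block (40 at 21) → 120 left.
Fill Lab G T1 block (40 at 19) → 80 left.
Lab G/T2 (16): +40 → 40 left.
40 remain; put them into Lab P T1 at 15.
Total = 21×40 + 19×40 + 16×40 + 15×40 = 2840.

2840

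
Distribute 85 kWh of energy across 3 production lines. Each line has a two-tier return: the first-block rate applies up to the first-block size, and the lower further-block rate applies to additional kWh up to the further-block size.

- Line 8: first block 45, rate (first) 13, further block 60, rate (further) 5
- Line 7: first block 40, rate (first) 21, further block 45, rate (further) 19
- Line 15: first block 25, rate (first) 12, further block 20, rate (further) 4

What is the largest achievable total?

1695

Treat each block as its own option and order by rate: Line 7/T1 21 > Line 7/T2 19 > Line 8/T1 13 > Line 15/T1 12 > Line 8/T2 5 > Line 15/T2 4.
Line 7 T1 at 21: fill all 40 ; 45 left.
Line 7 T2 at 19: fill all 45 ; 0 left.
Total = 21×40 + 19×45 = 1695.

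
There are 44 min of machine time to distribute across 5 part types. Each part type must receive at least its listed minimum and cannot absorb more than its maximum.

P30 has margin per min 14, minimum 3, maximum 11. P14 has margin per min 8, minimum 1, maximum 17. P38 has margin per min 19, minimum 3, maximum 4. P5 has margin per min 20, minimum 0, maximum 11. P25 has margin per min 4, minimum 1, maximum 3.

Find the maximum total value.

Meeting every minimum uses 3+1+3+0+1 = 8 min, leaving 36.
Rank by margin per min: P5 20 > P38 19 > P30 14 > P14 8 > P25 4.
P5 takes 11 more to reach its cap of 11 → 25 left.
Give P38 1 more to hit its cap of 4 → 24 left.
P30: +8 to 11 (cap) → 16 left.
Give P14 16 more to hit its cap of 17 → 0 left.
Total = 14×11 + 8×17 + 19×4 + 20×11 + 4×1 = 590.

590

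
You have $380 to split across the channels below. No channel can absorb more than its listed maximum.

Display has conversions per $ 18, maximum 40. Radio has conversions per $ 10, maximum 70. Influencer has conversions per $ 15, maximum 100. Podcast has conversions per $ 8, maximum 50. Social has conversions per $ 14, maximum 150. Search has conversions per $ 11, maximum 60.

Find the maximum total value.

Order the channels by conversions per $: Display 18 > Influencer 15 > Social 14 > Search 11 > Radio 10 > Podcast 8.
Give Display 40 to hit its cap of 40 — 340 left.
Influencer takes 100 to reach its cap of 100 — 240 left.
Social takes 150 to reach its cap of 150 — 90 left.
Search takes 60 to reach its cap of 60 — 30 left.
Only 30 left; Radio takes them to reach 30.
Total = 18×40 + 10×30 + 15×100 + 14×150 + 11×60 = 5280.

5280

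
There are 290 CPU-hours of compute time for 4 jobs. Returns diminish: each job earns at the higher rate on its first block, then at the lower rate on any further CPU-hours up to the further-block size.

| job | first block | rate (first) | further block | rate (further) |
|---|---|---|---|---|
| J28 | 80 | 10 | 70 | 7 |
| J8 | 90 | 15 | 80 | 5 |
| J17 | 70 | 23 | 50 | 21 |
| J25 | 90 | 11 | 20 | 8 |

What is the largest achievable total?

4890

Order all 8 blocks by rate: J17/first 23 > J17/second 21 > J8/first 15 > J25/first 11 > J28/first 10 > J25/second 8 > J28/second 7 > J8/second 5.
J17/first (23): +70 → 220 left.
Fill J17 second block (50 at 21) → 170 left.
J8/first (15): +90 → 80 left.
J25/first: +80 of 90 at 11; pool empty.
Total = 23×70 + 21×50 + 15×90 + 11×80 = 4890.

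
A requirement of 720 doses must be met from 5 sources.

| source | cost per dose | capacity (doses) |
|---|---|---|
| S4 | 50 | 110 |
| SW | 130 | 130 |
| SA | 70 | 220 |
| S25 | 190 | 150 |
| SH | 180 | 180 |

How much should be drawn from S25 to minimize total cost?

80

Use sources in increasing cost order.
S4 at 50: take all 110 doses ; 610 still needed.
SA at 70: take all 220 doses ; 390 still needed.
SW (130): use full 130 ; 260 doses to go.
SH at 180: take all 180 doses ; 80 still needed.
S25 at 190: take 80 of its 150 ; requirement met.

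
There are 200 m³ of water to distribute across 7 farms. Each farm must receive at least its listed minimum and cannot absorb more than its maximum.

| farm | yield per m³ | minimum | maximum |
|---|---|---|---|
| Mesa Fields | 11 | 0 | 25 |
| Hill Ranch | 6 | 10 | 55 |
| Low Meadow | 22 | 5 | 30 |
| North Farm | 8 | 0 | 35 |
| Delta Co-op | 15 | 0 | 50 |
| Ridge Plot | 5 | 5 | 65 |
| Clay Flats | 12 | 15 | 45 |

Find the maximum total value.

Meeting every minimum uses 0+10+5+0+0+5+15 = 35 m³, leaving 165.
Rank by yield per m³: Low Meadow 22 > Delta Co-op 15 > Clay Flats 12 > Mesa Fields 11 > North Farm 8 > Hill Ranch 6 > Ridge Plot 5.
Give Low Meadow 25 more to hit its cap of 30 ; 140 left.
Delta Co-op takes 50 more to reach its cap of 50 ; 90 left.
Clay Flats takes 30 more to reach its cap of 45 ; 60 left.
Mesa Fields: +25 to 25 (cap) ; 35 left.
North Farm takes 35 more to reach its cap of 35 ; 0 left.
Total = 11×25 + 6×10 + 22×30 + 8×35 + 15×50 + 5×5 + 12×45 = 2590.

2590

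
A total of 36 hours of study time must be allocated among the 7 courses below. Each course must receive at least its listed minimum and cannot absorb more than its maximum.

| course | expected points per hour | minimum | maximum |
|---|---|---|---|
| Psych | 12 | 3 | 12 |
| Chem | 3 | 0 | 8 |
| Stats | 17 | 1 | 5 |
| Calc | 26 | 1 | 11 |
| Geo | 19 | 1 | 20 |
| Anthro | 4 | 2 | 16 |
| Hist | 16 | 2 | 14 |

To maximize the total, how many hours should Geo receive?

17

Meeting every minimum uses 3+0+1+1+1+2+2 = 10 hours, leaving 26.
Rank by expected points per hour: Calc 26 > Geo 19 > Stats 17 > Hist 16 > Psych 12 > Anthro 4 > Chem 3.
Calc: +10 to 11 (cap) — 16 left.
Geo: +16 (room for 19) → 17. Pool exhausted.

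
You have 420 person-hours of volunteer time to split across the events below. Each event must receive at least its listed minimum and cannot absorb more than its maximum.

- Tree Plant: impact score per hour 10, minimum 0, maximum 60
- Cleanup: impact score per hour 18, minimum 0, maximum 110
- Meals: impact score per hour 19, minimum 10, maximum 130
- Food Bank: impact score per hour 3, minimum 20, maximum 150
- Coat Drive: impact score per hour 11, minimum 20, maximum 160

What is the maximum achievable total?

Meeting every minimum uses 0+0+10+20+20 = 50 person-hours, leaving 370.
Highest impact score per hour first: Meals 19 > Cleanup 18 > Coat Drive 11 > Tree Plant 10 > Food Bank 3.
Meals takes 120 more to reach its cap of 130 → 250 left.
Give Cleanup 110 more to hit its cap of 110 → 140 left.
Coat Drive: +140 to 160 (cap) → 0 left.
Total = 18×110 + 19×130 + 3×20 + 11×160 = 6270.

6270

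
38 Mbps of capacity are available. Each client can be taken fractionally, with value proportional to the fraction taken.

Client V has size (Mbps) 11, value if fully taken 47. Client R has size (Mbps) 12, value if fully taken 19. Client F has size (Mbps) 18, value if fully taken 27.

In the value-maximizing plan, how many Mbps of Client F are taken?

Best value per unit of size first: Client V 47/11≈4.27, Client R 19/12≈1.58, Client F 27/18≈1.5.
Take all of Client V (11 Mbps, value 47) ; 27 Mbps left.
All 12 Mbps of Client R fit (value 19) ; 15 remain.
Fill the last 15 Mbps with part of Client F: 15/18 of it earns 22.5.

15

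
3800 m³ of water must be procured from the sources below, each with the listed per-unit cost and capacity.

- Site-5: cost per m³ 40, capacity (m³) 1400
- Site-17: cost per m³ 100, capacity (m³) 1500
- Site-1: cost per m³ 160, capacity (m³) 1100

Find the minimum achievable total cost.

Use sources in increasing cost order.
Site-5 at 40: take all 1400 m³ ; 2400 still needed.
Site-17 at 100: take all 1500 m³ ; 900 still needed.
Site-1 at 160: take 900 of its 1100 ; requirement met.
Cost = 1400×40 + 1500×100 + 900×160 = 350000.

350000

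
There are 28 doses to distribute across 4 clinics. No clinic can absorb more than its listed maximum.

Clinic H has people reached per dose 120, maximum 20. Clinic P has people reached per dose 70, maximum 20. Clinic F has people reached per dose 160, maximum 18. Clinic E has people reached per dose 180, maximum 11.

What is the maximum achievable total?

Highest people reached per dose first: Clinic E 180 > Clinic F 160 > Clinic H 120 > Clinic P 70.
Clinic E takes 11 to reach its cap of 11 ; 17 left.
Only 17 left; Clinic F takes them to reach 17.
Total = 160×17 + 180×11 = 4700.

4700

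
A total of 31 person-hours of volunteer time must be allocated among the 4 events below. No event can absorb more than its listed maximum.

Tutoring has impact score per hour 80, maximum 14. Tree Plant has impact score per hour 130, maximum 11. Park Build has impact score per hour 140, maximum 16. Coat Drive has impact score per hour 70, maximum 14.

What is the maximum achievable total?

Highest impact score per hour first: Park Build 140 > Tree Plant 130 > Tutoring 80 > Coat Drive 70.
Park Build takes 16 to reach its cap of 16 — 15 left.
Tree Plant: +11 to 11 (cap) — 4 left.
Tutoring: +4 (room for 14) → 4. Pool exhausted.
Total = 80×4 + 130×11 + 140×16 = 3990.

3990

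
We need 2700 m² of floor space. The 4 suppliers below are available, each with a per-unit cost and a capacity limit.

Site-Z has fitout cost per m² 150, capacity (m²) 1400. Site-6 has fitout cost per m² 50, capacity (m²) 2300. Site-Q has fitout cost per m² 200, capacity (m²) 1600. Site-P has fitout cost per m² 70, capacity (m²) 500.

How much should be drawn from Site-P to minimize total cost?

400

Cheapest first:
Site-6 at 50: take all 2300 m² ; 400 still needed.
Take 400 from Site-P at 70 to finish.
Site-Z, Site-Q: unused.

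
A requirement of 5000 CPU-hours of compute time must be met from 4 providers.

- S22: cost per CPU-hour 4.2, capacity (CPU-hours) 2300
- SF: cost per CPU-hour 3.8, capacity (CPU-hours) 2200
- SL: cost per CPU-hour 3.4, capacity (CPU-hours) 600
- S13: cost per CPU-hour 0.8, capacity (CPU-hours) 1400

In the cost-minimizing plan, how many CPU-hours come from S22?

Cheapest first:
S13 at 0.8: take all 1400 CPU-hours — 3600 still needed.
SL (3.4): use full 600 — 3000 CPU-hours to go.
SF (3.8): use full 2200 — 800 CPU-hours to go.
S22 at 4.2: take 800 of its 2300 — requirement met.

800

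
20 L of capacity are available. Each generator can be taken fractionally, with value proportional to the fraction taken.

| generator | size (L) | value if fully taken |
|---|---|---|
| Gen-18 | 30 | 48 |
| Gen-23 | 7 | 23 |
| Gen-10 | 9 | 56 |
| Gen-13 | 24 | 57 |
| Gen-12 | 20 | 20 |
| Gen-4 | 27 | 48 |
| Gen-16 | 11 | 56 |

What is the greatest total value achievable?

Sort by value density: Gen-10 56/9≈6.22, Gen-16 56/11≈5.09, Gen-23 23/7≈3.29, Gen-13 57/24≈2.38, Gen-4 48/27≈1.78, Gen-18 48/30≈1.6, Gen-12 20/20≈1.
Take all of Gen-10 (9 L, value 56) — 11 L left.
Gen-16: take in full, 11 L for value 56 — 0 left.
Total value = 112.

112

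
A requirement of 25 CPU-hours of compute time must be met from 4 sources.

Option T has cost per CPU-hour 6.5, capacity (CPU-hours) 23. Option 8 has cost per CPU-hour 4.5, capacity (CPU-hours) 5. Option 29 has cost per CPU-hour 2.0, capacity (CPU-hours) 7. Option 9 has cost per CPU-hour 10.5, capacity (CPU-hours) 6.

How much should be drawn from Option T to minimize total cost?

13

Fill from the cheapest source first.
Take 7 from Option 29 at 2.0 → need 18 more.
Option 8 (4.5): use full 5 → 13 CPU-hours to go.
Option T at 6.5: take 13 of its 23 → requirement met.
Option 9: unused.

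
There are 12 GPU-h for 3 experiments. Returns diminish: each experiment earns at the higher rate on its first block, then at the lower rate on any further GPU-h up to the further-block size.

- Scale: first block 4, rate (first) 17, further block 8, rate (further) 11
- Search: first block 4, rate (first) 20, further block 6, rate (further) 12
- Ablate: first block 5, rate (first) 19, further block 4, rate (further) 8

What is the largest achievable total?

226

Treat each block as its own option and order by rate: Search/tier1 20 > Ablate/tier1 19 > Scale/tier1 17 > Search/tier2 12 > Scale/tier2 11 > Ablate/tier2 8.
Search tier1 at 20: fill all 4 ; 8 left.
Fill Ablate tier1 block (5 at 19) ; 3 left.
Scale/tier1: +3 of 4 at 17; pool empty.
Total = 20×4 + 19×5 + 17×3 = 226.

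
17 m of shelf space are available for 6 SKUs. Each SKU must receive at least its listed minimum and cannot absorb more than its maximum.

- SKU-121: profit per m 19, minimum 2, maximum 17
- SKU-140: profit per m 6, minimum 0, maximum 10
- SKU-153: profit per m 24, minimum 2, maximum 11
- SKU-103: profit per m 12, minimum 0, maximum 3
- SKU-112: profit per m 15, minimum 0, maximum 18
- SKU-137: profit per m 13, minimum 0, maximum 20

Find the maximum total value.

378

Meeting every minimum uses 2+0+2+0+0+0 = 4 m, leaving 13.
Rank by profit per m: SKU-153 24 > SKU-121 19 > SKU-112 15 > SKU-137 13 > SKU-103 12 > SKU-140 6.
SKU-153 takes 9 more to reach its cap of 11 → 4 left.
Only 4 left; SKU-121 takes them to reach 6.
Total = 19×6 + 24×11 = 378.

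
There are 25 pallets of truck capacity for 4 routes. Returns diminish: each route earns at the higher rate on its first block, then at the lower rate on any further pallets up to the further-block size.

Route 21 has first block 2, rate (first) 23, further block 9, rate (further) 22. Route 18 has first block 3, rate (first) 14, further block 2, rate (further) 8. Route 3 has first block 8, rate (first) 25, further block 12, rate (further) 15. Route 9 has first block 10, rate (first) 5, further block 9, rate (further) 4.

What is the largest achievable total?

534

Treat each block as its own option and order by rate: Route 3/T1 25 > Route 21/T1 23 > Route 21/T2 22 > Route 3/T2 15 > Route 18/T1 14 > Route 18/T2 8 > Route 9/T1 5 > Route 9/T2 4.
Route 3 T1 at 25: fill all 8 → 17 left.
Route 21 T1 at 23: fill all 2 → 15 left.
Route 21/T2 (22): +9 → 6 left.
Route 3/T2: +6 of 12 at 15; pool empty.
Total = 25×8 + 23×2 + 22×9 + 15×6 = 534.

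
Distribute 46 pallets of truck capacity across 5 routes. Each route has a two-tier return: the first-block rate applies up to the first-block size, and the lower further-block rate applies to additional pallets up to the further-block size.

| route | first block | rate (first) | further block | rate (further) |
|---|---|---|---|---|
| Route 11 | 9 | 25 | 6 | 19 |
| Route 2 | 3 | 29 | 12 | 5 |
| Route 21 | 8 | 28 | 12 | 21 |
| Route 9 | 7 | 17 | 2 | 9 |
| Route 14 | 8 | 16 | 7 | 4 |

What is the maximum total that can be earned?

Rank every tier by rate: Route 2/first 29 > Route 21/first 28 > Route 11/first 25 > Route 21/second 21 > Route 11/second 19 > Route 9/first 17 > Route 14/first 16 > Route 9/second 9 > Route 2/second 5 > Route 14/second 4.
Route 2/first (29): +3 ; 43 left.
Route 21/first (28): +8 ; 35 left.
Fill Route 11 first block (9 at 25) ; 26 left.
Route 21 second at 21: fill all 12 ; 14 left.
Route 11/second (19): +6 ; 8 left.
Fill Route 9 first block (7 at 17) ; 1 left.
Route 14/first: +1 of 8 at 16; pool empty.
Total = 29×3 + 28×8 + 25×9 + 21×12 + 19×6 + 17×7 + 16×1 = 1037.

1037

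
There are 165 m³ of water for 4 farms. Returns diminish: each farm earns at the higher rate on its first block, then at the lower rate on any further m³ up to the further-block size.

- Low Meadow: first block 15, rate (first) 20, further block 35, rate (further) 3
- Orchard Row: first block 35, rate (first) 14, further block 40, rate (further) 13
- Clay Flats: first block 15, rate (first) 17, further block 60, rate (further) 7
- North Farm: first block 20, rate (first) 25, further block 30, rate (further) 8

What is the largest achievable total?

2375

Order all 8 blocks by rate: North Farm/first 25 > Low Meadow/first 20 > Clay Flats/first 17 > Orchard Row/first 14 > Orchard Row/second 13 > North Farm/second 8 > Clay Flats/second 7 > Low Meadow/second 3.
North Farm first at 25: fill all 20 — 145 left.
Fill Low Meadow first block (15 at 20) — 130 left.
Clay Flats/first (17): +15 — 115 left.
Orchard Row/first (14): +35 — 80 left.
Orchard Row/second (13): +40 — 40 left.
North Farm/second (8): +30 — 10 left.
10 remain; put them into Clay Flats second at 7.
Total = 25×20 + 20×15 + 17×15 + 14×35 + 13×40 + 8×30 + 7×10 = 2375.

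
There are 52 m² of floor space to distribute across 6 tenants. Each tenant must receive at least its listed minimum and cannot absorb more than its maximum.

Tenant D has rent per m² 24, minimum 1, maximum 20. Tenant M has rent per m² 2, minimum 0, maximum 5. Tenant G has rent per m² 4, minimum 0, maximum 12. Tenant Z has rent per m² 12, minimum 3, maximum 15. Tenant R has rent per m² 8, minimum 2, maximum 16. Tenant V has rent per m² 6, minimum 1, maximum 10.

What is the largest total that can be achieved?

794

Meeting every minimum uses 1+0+0+3+2+1 = 7 m², leaving 45.
Rank by rent per m²: Tenant D 24 > Tenant Z 12 > Tenant R 8 > Tenant V 6 > Tenant G 4 > Tenant M 2.
Tenant D takes 19 more to reach its cap of 20 — 26 left.
Tenant Z: +12 to 15 (cap) — 14 left.
Tenant R takes 14 more to reach its cap of 16 — 0 left.
Total = 24×20 + 12×15 + 8×16 + 6×1 = 794.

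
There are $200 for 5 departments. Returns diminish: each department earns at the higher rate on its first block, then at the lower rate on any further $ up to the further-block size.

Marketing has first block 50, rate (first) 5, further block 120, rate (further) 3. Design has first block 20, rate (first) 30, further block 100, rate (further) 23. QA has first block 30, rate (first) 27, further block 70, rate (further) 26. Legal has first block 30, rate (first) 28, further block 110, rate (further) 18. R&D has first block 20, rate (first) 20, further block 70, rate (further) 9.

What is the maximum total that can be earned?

5220

Rank every tier by rate: Design/tier1 30 > Legal/tier1 28 > QA/tier1 27 > QA/tier2 26 > Design/tier2 23 > R&D/tier1 20 > Legal/tier2 18 > R&D/tier2 9 > Marketing/tier1 5 > Marketing/tier2 3.
Design tier1 at 30: fill all 20 ; 180 left.
Fill Legal tier1 block (30 at 28) ; 150 left.
Fill QA tier1 block (30 at 27) ; 120 left.
QA/tier2 (26): +70 ; 50 left.
Design/tier2: +50 of 100 at 23; pool empty.
Total = 30×20 + 28×30 + 27×30 + 26×70 + 23×50 = 5220.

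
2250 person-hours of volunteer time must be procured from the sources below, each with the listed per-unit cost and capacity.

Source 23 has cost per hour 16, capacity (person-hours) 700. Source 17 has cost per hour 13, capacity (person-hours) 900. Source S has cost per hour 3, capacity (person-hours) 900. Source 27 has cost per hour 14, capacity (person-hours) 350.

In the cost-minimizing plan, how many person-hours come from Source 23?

Fill from the cheapest source first.
Source S at 3: take all 900 person-hours → 1350 still needed.
Source 17 at 13: take all 900 person-hours → 450 still needed.
Source 27 (14): use full 350 → 100 person-hours to go.
Source 23 at 16: take 100 of its 700 → requirement met.

100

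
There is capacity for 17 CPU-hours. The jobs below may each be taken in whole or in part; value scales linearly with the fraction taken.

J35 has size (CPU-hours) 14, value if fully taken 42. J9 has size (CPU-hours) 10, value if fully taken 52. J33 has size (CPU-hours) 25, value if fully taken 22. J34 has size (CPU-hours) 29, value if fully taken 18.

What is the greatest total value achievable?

73

Rank by value-to-size ratio: J9 52/10≈5.2, J35 42/14≈3, J33 22/25≈0.88, J34 18/29≈0.621.
All 10 CPU-hours of J9 fit (value 52) ; 7 remain.
7 CPU-hours left: a 7/14 share of J35 gives 42×7/14 = 21.
Total value = 73.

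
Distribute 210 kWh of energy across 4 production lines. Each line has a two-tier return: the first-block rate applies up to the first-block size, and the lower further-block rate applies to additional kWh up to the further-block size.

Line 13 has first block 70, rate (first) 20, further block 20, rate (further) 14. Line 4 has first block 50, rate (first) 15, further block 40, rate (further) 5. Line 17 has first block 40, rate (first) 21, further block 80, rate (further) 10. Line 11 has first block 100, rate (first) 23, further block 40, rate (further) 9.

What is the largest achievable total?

Order all 8 blocks by rate: Line 11/first 23 > Line 17/first 21 > Line 13/first 20 > Line 4/first 15 > Line 13/second 14 > Line 17/second 10 > Line 11/second 9 > Line 4/second 5.
Fill Line 11 first block (100 at 23) — 110 left.
Fill Line 17 first block (40 at 21) — 70 left.
Fill Line 13 first block (70 at 20) — 0 left.
Total = 23×100 + 21×40 + 20×70 = 4540.

4540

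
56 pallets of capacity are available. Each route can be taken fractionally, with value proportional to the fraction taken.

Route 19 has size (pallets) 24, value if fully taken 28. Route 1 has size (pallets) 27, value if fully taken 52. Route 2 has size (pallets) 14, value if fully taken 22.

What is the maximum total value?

91.5

Sort by value density: Route 1 52/27≈1.93, Route 2 22/14≈1.57, Route 19 28/24≈1.17.
All 27 pallets of Route 1 fit (value 52) → 29 remain.
Route 2: take in full, 14 pallets for value 22 → 15 left.
15 pallets left: a 15/24 share of Route 19 gives 28×15/24 = 17.5.
Total value = 91.5.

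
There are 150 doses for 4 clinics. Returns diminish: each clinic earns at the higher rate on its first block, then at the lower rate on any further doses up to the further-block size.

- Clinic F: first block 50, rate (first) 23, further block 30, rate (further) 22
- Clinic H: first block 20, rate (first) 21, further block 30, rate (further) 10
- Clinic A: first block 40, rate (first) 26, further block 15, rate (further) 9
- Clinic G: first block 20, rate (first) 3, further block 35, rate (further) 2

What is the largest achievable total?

3370

Treat each block as its own option and order by rate: Clinic A/tier1 26 > Clinic F/tier1 23 > Clinic F/tier2 22 > Clinic H/tier1 21 > Clinic H/tier2 10 > Clinic A/tier2 9 > Clinic G/tier1 3 > Clinic G/tier2 2.
Clinic A tier1 at 26: fill all 40 — 110 left.
Clinic F/tier1 (23): +50 — 60 left.
Clinic F/tier2 (22): +30 — 30 left.
Clinic H/tier1 (21): +20 — 10 left.
10 remain; put them into Clinic H tier2 at 10.
Total = 26×40 + 23×50 + 22×30 + 21×20 + 10×10 = 3370.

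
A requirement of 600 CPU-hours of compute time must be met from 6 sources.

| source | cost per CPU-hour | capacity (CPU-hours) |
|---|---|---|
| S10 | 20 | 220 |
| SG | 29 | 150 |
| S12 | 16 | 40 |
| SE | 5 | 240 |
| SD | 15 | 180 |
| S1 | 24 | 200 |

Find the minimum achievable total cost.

Cheapest first:
Take 240 from SE at 5 — need 360 more.
SD at 15: take all 180 CPU-hours — 180 still needed.
Take 40 from S12 at 16 — need 140 more.
S10 at 20: take 140 of its 220 — requirement met.
S1, SG: unused.
Cost = 240×5 + 180×15 + 40×16 + 140×20 = 7340.

7340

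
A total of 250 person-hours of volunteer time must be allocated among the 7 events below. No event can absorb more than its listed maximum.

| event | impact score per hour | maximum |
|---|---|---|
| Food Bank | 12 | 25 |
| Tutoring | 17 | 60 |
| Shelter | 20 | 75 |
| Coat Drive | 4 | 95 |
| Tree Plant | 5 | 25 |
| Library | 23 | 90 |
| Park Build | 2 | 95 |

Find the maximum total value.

4890

Highest impact score per hour first: Library 23 > Shelter 20 > Tutoring 17 > Food Bank 12 > Tree Plant 5 > Coat Drive 4 > Park Build 2.
Give Library 90 to hit its cap of 90 — 160 left.
Shelter takes 75 to reach its cap of 75 — 85 left.
Tutoring takes 60 to reach its cap of 60 — 25 left.
Food Bank: +25 to 25 (cap) — 0 left.
Total = 12×25 + 17×60 + 20×75 + 23×90 = 4890.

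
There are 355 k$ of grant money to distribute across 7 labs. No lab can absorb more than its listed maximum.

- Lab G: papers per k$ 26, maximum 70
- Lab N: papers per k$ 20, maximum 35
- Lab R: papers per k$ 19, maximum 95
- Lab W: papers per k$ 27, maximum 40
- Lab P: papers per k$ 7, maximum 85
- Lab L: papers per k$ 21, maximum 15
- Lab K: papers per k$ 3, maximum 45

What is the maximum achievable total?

Rank by papers per k$: Lab W 27 > Lab G 26 > Lab L 21 > Lab N 20 > Lab R 19 > Lab P 7 > Lab K 3.
Give Lab W 40 to hit its cap of 40 ; 315 left.
Lab G: +70 to 70 (cap) ; 245 left.
Give Lab L 15 to hit its cap of 15 ; 230 left.
Lab N: +35 to 35 (cap) ; 195 left.
Give Lab R 95 to hit its cap of 95 ; 100 left.
Lab P takes 85 to reach its cap of 85 ; 15 left.
Only 15 left; Lab K takes them to reach 15.
Total = 26×70 + 20×35 + 19×95 + 27×40 + 7×85 + 21×15 + 3×15 = 6360.

6360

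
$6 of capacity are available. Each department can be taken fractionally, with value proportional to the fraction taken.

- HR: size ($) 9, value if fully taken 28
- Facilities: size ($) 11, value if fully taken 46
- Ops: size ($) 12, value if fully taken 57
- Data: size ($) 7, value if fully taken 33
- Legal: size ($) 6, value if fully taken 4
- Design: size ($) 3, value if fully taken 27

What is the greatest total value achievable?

41.25

Best value per unit of size first: Design 27/3≈9, Ops 57/12≈4.75, Data 33/7≈4.71, Facilities 46/11≈4.18, HR 28/9≈3.11, Legal 4/6≈0.667.
Design: take in full, 3 $ for value 27 ; 3 left.
3 $ left: a 3/12 share of Ops gives 57×3/12 = 14.25.
Total value = 41.25.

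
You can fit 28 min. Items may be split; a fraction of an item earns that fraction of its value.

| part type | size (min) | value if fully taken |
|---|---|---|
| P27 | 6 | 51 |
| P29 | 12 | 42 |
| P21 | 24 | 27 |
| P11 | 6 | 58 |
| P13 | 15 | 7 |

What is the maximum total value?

Best value per unit of size first: P11 58/6≈9.67, P27 51/6≈8.5, P29 42/12≈3.5, P21 27/24≈1.12, P13 7/15≈0.467.
Take all of P11 (6 min, value 58) — 22 min left.
Take all of P27 (6 min, value 51) — 16 min left.
P29: take in full, 12 min for value 42 — 4 left.
Only 4 min remain; take 4/24 of P21 for value 27×4/24 = 4.5.
Total value = 155.5.

155.5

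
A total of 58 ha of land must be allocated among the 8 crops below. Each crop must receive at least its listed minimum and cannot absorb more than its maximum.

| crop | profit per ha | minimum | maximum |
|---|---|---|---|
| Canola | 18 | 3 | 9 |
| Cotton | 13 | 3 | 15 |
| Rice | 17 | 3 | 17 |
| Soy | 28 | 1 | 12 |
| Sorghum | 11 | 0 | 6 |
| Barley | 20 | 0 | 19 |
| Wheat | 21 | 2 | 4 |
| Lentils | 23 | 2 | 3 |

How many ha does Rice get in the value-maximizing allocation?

Meeting every minimum uses 3+3+3+1+0+0+2+2 = 14 ha, leaving 44.
Rank by profit per ha: Soy 28 > Lentils 23 > Wheat 21 > Barley 20 > Canola 18 > Rice 17 > Cotton 13 > Sorghum 11.
Soy: +11 to 12 (cap) ; 33 left.
Lentils: +1 to 3 (cap) ; 32 left.
Wheat takes 2 more to reach its cap of 4 ; 30 left.
Barley: +19 to 19 (cap) ; 11 left.
Give Canola 6 more to hit its cap of 9 ; 5 left.
Rice: +5 (room for 14) → 8. Pool exhausted.

8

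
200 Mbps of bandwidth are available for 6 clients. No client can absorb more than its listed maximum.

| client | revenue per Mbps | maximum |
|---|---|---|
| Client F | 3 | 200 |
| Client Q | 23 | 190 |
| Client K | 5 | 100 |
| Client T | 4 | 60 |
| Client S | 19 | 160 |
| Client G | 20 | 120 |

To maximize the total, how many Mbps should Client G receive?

10

Highest revenue per Mbps first: Client Q 23 > Client G 20 > Client S 19 > Client K 5 > Client T 4 > Client F 3.
Client Q: +190 to 190 (cap) → 10 left.
Only 10 left; Client G takes them to reach 10.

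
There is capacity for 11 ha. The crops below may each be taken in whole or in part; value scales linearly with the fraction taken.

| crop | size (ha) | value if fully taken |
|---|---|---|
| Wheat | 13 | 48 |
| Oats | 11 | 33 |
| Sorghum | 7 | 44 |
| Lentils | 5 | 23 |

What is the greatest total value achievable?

62.4

Best value per unit of size first: Sorghum 44/7≈6.29, Lentils 23/5≈4.6, Wheat 48/13≈3.69, Oats 33/11≈3.
All 7 ha of Sorghum fit (value 44) — 4 remain.
4 ha left: a 4/5 share of Lentils gives 23×4/5 = 18.4.
Total value = 62.4.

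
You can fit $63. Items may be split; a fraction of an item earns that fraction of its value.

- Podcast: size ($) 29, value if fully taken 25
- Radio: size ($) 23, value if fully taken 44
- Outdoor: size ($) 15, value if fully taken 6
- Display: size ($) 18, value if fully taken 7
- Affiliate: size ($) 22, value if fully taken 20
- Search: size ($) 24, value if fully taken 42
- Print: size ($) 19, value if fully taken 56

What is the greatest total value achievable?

Best value per unit of size first: Print 56/19≈2.95, Radio 44/23≈1.91, Search 42/24≈1.75, Affiliate 20/22≈0.909, Podcast 25/29≈0.862, Outdoor 6/15≈0.4, Display 7/18≈0.389.
Print: take in full, 19 $ for value 56 — 44 left.
Radio: take in full, 23 $ for value 44 — 21 left.
Only 21 $ remain; take 21/24 of Search for value 42×21/24 = 36.75.
Total value = 136.75.

136.75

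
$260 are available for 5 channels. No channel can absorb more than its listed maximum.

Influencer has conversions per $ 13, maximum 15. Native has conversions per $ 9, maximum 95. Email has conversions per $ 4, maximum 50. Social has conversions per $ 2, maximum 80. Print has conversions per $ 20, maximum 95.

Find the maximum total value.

Rank by conversions per $: Print 20 > Influencer 13 > Native 9 > Email 4 > Social 2.
Print: +95 to 95 (cap) ; 165 left.
Influencer takes 15 to reach its cap of 15 ; 150 left.
Native: +95 to 95 (cap) ; 55 left.
Email takes 50 to reach its cap of 50 ; 5 left.
Social: +5 (room for 80) → 5. Pool exhausted.
Total = 13×15 + 9×95 + 4×50 + 2×5 + 20×95 = 3160.

3160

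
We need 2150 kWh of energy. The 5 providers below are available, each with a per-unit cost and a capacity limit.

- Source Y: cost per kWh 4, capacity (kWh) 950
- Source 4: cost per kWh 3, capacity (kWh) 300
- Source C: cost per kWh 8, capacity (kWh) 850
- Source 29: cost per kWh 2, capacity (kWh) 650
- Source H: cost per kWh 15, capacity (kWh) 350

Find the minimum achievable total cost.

Cheapest first:
Take 650 from Source 29 at 2 → need 1500 more.
Source 4 at 3: take all 300 kWh → 1200 still needed.
Take 950 from Source Y at 4 → need 250 more.
Source C at 8: take 250 of its 850 → requirement met.
Source H: unused.
Cost = 650×2 + 300×3 + 950×4 + 250×8 = 8000.

8000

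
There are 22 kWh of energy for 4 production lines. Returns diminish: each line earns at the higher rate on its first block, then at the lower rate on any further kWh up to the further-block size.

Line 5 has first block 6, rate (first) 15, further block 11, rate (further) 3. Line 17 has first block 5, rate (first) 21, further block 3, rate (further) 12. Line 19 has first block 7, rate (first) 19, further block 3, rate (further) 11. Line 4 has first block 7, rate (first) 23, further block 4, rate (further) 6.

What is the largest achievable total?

444

Treat each block as its own option and order by rate: Line 4/T1 23 > Line 17/T1 21 > Line 19/T1 19 > Line 5/T1 15 > Line 17/T2 12 > Line 19/T2 11 > Line 4/T2 6 > Line 5/T2 3.
Fill Line 4 T1 block (7 at 23) ; 15 left.
Line 17/T1 (21): +5 ; 10 left.
Fill Line 19 T1 block (7 at 19) ; 3 left.
Line 5/T1: +3 of 6 at 15; pool empty.
Total = 23×7 + 21×5 + 19×7 + 15×3 = 444.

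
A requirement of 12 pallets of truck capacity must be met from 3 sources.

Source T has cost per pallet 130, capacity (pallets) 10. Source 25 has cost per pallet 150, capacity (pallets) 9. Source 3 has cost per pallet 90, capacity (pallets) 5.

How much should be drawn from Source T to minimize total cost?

Cheapest first:
Source 3 at 90: take all 5 pallets → 7 still needed.
Take 7 from Source T at 130 to finish.
Source 25: unused.

7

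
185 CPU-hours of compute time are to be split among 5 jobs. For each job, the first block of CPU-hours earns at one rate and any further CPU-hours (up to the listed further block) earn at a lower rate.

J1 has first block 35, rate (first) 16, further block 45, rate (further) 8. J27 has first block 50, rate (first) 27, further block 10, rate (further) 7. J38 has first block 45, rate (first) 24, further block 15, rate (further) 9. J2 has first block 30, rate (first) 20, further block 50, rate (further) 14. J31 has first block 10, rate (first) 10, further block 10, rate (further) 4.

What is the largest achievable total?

3940

Rank every tier by rate: J27/tier1 27 > J38/tier1 24 > J2/tier1 20 > J1/tier1 16 > J2/tier2 14 > J31/tier1 10 > J38/tier2 9 > J1/tier2 8 > J27/tier2 7 > J31/tier2 4.
J27 tier1 at 27: fill all 50 ; 135 left.
Fill J38 tier1 block (45 at 24) ; 90 left.
J2 tier1 at 20: fill all 30 ; 60 left.
J1/tier1 (16): +35 ; 25 left.
25 remain; put them into J2 tier2 at 14.
Total = 27×50 + 24×45 + 20×30 + 16×35 + 14×25 = 3940.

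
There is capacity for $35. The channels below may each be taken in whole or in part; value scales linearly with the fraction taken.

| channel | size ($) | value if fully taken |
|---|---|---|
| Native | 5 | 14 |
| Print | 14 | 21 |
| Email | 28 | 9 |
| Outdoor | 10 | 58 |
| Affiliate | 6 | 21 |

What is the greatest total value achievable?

114

Rank by value-to-size ratio: Outdoor 58/10≈5.8, Affiliate 21/6≈3.5, Native 14/5≈2.8, Print 21/14≈1.5, Email 9/28≈0.321.
Outdoor: take in full, 10 $ for value 58 — 25 left.
All 6 $ of Affiliate fit (value 21) — 19 remain.
Take all of Native (5 $, value 14) — 14 $ left.
Print: take in full, 14 $ for value 21 — 0 left.
Total value = 114.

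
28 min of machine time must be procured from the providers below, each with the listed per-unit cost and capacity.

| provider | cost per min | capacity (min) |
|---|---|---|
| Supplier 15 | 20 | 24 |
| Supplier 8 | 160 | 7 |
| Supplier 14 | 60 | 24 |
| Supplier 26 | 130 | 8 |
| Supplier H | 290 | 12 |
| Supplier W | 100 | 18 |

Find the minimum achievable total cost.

720

Use providers in increasing cost order.
Supplier 15 at 20: take all 24 min ; 4 still needed.
Supplier 14 at 60: take 4 of its 24 ; requirement met.
Supplier W, Supplier 26, Supplier 8, Supplier H: unused.
Cost = 24×20 + 4×60 = 720.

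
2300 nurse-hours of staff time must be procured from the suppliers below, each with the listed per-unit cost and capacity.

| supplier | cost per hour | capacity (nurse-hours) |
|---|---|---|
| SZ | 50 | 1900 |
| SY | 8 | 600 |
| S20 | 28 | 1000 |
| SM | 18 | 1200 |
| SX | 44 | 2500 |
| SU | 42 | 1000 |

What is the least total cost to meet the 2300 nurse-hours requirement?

Use suppliers in increasing cost order.
SY at 8: take all 600 nurse-hours — 1700 still needed.
SM at 18: take all 1200 nurse-hours — 500 still needed.
Take 500 from S20 at 28 to finish.
SU, SX, SZ: unused.
Cost = 600×8 + 1200×18 + 500×28 = 40400.

40400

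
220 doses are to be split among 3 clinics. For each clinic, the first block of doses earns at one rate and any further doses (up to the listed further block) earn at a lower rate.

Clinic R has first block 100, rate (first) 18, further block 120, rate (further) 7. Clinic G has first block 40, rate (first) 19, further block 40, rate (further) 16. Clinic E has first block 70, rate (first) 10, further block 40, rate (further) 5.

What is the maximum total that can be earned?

Treat each block as its own option and order by rate: Clinic G/T1 19 > Clinic R/T1 18 > Clinic G/T2 16 > Clinic E/T1 10 > Clinic R/T2 7 > Clinic E/T2 5.
Clinic G/T1 (19): +40 → 180 left.
Clinic R T1 at 18: fill all 100 → 80 left.
Clinic G T2 at 16: fill all 40 → 40 left.
40 remain; put them into Clinic E T1 at 10.
Total = 19×40 + 18×100 + 16×40 + 10×40 = 3600.

3600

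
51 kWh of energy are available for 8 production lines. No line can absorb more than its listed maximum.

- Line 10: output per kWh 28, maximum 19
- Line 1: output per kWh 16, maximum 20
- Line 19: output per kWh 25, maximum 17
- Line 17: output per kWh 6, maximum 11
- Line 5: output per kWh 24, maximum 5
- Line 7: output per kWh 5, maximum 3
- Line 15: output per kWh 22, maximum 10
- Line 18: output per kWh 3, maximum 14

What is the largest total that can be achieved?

1297

Highest output per kWh first: Line 10 28 > Line 19 25 > Line 5 24 > Line 15 22 > Line 1 16 > Line 17 6 > Line 7 5 > Line 18 3.
Line 10: +19 to 19 (cap) — 32 left.
Give Line 19 17 to hit its cap of 17 — 15 left.
Give Line 5 5 to hit its cap of 5 — 10 left.
Give Line 15 10 to hit its cap of 10 — 0 left.
Total = 28×19 + 25×17 + 24×5 + 22×10 = 1297.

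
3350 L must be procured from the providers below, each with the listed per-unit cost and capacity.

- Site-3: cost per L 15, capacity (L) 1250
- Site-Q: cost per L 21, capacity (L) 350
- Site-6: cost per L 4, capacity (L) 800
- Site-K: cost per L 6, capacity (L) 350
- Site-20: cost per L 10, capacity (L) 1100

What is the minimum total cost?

32800

Fill from the cheapest provider first.
Take 800 from Site-6 at 4 ; need 2550 more.
Site-K (6): use full 350 ; 2200 L to go.
Site-20 at 10: take all 1100 L ; 1100 still needed.
Site-3 at 15: take 1100 of its 1250 ; requirement met.
Site-Q: unused.
Cost = 800×4 + 350×6 + 1100×10 + 1100×15 = 32800.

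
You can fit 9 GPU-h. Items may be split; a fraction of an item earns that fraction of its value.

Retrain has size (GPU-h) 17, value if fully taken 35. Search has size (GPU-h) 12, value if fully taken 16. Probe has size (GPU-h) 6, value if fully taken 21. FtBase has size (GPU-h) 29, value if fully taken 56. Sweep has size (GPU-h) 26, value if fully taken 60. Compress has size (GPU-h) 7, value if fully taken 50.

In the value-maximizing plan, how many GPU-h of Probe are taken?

Sort by value density: Compress 50/7≈7.14, Probe 21/6≈3.5, Sweep 60/26≈2.31, Retrain 35/17≈2.06, FtBase 56/29≈1.93, Search 16/12≈1.33.
Compress: take in full, 7 GPU-h for value 50 — 2 left.
Fill the last 2 GPU-h with part of Probe: 2/6 of it earns 7.

2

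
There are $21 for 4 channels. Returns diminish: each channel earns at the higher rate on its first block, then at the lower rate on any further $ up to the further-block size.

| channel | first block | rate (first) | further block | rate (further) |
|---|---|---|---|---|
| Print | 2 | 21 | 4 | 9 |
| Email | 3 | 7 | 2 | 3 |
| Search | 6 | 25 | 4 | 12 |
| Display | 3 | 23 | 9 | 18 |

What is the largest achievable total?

435

Rank every tier by rate: Search/first 25 > Display/first 23 > Print/first 21 > Display/second 18 > Search/second 12 > Print/second 9 > Email/first 7 > Email/second 3.
Search first at 25: fill all 6 — 15 left.
Display/first (23): +3 — 12 left.
Fill Print first block (2 at 21) — 10 left.
Fill Display second block (9 at 18) — 1 left.
Search/second: +1 of 4 at 12; pool empty.
Total = 25×6 + 23×3 + 21×2 + 18×9 + 12×1 = 435.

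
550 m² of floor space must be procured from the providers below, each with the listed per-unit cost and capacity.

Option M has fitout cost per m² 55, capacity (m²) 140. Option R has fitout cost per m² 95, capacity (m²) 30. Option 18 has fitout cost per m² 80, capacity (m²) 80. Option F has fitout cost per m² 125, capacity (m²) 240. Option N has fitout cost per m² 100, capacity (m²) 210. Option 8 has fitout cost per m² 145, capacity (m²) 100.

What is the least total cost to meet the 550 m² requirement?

49200

Fill from the cheapest provider first.
Option M (55): use full 140 → 410 m² to go.
Option 18 at 80: take all 80 m² → 330 still needed.
Take 30 from Option R at 95 → need 300 more.
Option N at 100: take all 210 m² → 90 still needed.
Option F (125): take the remaining 90 → done.
Option 8: unused.
Cost = 140×55 + 80×80 + 30×95 + 210×100 + 90×125 = 49200.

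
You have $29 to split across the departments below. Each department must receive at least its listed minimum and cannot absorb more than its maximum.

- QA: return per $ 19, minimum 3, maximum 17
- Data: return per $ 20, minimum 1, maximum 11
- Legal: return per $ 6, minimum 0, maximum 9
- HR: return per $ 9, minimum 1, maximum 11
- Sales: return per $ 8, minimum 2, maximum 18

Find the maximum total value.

530

Meeting every minimum uses 3+1+0+1+2 = 7 $, leaving 22.
Highest return per $ first: Data 20 > QA 19 > HR 9 > Sales 8 > Legal 6.
Give Data 10 more to hit its cap of 11 — 12 left.
QA has room for 14 more but only 12 remain, so it gets 15.
Total = 19×15 + 20×11 + 9×1 + 8×2 = 530.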